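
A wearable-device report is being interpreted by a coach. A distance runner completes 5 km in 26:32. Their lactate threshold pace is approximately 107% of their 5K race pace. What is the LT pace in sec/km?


Convert to seconds: 26 min 32 s = 1592 s
Pace per km = 1592 / 5 = 318.4 s/km
LT pace = 318.4 * 1.07 = 340.69 s/km

340.69 s/km


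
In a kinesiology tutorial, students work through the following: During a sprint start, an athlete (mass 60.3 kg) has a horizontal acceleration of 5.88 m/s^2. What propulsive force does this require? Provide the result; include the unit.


Propulsive force = mass * acceleration
= 60.3 kg * 5.88 m/s^2
= 354.56 N

354.56 N


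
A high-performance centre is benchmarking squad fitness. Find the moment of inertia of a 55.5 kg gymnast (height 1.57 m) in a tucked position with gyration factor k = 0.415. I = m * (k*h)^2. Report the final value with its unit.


Radius of gyration = 0.415 * 1.57 = 0.65155 m
I = 55.5 * 0.65155^2
= 55.5 * 0.424517
= 23.561 kg*m^2

23.561 kg*m^2


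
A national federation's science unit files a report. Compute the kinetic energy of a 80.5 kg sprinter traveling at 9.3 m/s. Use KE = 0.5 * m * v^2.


Velocity squared = 86.49
KE = 0.5 * 80.5 * 86.49 = 3481.22 J

3481.22 J


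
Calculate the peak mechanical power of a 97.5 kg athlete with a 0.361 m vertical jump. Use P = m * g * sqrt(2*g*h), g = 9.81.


First, sqrt(2gh) = sqrt(2 * 9.81 * 0.361)
= sqrt(7.08282) = 2.661357 m/s
Power = 97.5 * 9.81 * 2.661357 = 2545.52 W

2545.52 W


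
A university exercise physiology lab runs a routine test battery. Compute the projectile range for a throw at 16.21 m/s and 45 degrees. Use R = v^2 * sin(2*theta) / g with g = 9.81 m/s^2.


Two times the angle = 90 degrees
sin(90) = 1.0
R = 262.7641 * 1.0 / 9.81 = 26.785 m

26.785 m


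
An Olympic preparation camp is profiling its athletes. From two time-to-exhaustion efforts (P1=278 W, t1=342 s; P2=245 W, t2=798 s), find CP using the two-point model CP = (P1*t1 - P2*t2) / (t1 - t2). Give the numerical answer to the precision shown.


Work in trial 1 = 95076 J
Work in trial 2 = 195510 J
Delta work = -100434 J
Delta time = -456 s
CP = -100434 / -456 = 220.25 W

220.25 W


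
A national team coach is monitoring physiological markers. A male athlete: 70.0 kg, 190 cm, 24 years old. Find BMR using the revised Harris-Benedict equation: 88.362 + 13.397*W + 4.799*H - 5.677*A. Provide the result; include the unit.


Intercept = 88.362
Weight contribution = 13.397 * 70.0 = 937.79
Height contribution = 4.799 * 190 = 911.81
Age contribution = 5.677 * 24 = 136.248
BMR = 88.362 + 937.79 + 911.81 - 136.248
= 1801.71 kcal/day

1801.71 kcal/day


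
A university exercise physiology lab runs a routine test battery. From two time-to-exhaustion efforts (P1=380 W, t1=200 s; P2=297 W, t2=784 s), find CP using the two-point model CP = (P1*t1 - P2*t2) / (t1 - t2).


Work in trial 1 = 76000 J
Work in trial 2 = 232848 J
Delta work = -156848 J
Delta time = -584 s
CP = -156848 / -584 = 268.58 W

268.58 W


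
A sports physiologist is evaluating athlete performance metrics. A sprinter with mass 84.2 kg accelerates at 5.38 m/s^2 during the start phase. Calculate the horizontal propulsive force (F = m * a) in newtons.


F = m * a
= 84.2 * 5.38
= 453.0 N

453.0 N


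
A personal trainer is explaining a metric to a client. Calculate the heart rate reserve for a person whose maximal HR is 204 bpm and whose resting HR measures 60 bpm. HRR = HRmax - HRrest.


HRmax = 204 bpm
HRrest = 60 bpm
HRR = 204 - 60 = 144 bpm

144 bpm


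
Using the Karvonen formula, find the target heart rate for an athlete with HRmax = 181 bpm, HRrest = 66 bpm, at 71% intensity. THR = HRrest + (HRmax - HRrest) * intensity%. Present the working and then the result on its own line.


HRR = 181 - 66 = 115
THR = 66 + 115 * 0.71
= 66 + 81.65
= 147.65 bpm

147.65 bpm


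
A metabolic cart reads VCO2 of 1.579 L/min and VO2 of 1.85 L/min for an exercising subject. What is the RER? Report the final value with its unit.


RER = VCO2 / VO2 = 1.579 / 1.85 = 0.8535

0.8535


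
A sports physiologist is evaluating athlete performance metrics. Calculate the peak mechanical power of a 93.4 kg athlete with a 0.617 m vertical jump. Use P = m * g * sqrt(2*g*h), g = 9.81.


First, sqrt(2gh) = sqrt(2 * 9.81 * 0.617)
= sqrt(12.10554) = 3.479302 m/s
Power = 93.4 * 9.81 * 3.479302 = 3187.92 W

3187.92 W


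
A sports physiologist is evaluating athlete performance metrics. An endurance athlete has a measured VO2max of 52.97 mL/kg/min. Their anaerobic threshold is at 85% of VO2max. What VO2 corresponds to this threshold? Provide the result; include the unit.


Anaerobic threshold VO2 = VO2max * 85%
= 52.97 * 0.85
= 45.02 mL/kg/min

45.02 mL/kg/min


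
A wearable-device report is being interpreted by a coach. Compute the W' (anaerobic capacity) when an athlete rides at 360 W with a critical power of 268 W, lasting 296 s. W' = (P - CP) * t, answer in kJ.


Above-CP power = 92 W
Duration = 296 s
W' = 92 * 296 = 27232 J
Convert: 27232 / 1000 = 27.232 kJ

27.232 kJ


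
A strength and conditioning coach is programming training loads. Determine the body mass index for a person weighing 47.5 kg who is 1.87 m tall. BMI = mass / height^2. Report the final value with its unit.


BMI = mass / height^2
= 47.5 / 1.87^2
= 47.5 / 3.4969
= 13.58 kg/m^2

13.58 kg/m^2


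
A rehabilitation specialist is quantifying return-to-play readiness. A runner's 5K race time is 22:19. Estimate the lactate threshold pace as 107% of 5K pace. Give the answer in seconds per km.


Total race time = 22*60 + 19 = 1339 seconds
5K pace = 1339 / 5 = 267.8 sec/km
LT pace = 267.8 * 1.07 = 286.55 sec/km

286.55 s/km


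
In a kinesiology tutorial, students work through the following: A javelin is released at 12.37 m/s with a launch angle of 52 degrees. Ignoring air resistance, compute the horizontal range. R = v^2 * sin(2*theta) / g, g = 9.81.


Launch speed squared = 153.0169
sin(2 * 52 deg) = 0.970296
Range = 153.0169 * 0.970296 / 9.81
= 15.135 m

15.135 m


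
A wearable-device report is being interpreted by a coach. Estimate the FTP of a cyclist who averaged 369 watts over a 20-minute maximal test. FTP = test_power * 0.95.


FTP = 369 * 0.95 = 350.55 W

350.55 W


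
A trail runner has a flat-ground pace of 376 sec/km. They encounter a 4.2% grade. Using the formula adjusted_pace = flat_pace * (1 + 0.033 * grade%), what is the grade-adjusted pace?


Grade factor = 1 + 0.033 * 4.2 = 1.1386
Adjusted = 376 * 1.1386 = 428.11 sec/km

428.11 s/km


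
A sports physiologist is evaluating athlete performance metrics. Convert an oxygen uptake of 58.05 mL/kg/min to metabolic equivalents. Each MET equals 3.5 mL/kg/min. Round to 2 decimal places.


One MET = 3.5 mL/kg/min
Number of METs = 58.05 / 3.5
= 16.59 METs

16.59 METs


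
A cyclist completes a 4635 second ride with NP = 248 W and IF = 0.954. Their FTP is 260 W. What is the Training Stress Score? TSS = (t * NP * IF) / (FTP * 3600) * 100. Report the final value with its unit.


t * NP * IF = 4635 * 248 * 0.954 = 1096603.92
FTP * 3600 = 936000
TSS = (1096603.92 / 936000) * 100 = 117.16

117.16 TSS


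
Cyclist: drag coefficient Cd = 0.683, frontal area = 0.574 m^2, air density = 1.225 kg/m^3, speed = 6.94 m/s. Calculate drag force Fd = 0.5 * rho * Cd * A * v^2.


v^2 = 6.94^2 = 48.1636
Fd = 0.5 * 1.225 * 0.683 * 0.574 * 48.1636
= 11.565 N

11.565 N


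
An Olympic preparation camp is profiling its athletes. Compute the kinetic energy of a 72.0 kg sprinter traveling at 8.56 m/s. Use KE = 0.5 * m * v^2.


Velocity squared = 73.2736
KE = 0.5 * 72.0 * 73.2736 = 2637.85 J

2637.85 J


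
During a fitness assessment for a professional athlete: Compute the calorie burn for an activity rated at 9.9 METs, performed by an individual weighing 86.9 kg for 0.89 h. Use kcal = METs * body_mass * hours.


Product of METs and mass = 9.9 * 86.9 = 860.31
Total kcal = 860.31 * 0.89 = 765.68 kcal

765.68 kcal


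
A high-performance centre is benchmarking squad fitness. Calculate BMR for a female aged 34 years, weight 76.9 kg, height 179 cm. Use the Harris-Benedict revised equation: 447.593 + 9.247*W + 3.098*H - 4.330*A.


Substituting values:
W term = 9.247 * 76.9 = 711.0943
H term = 3.098 * 179 = 554.542
A term = 4.330 * 34 = 147.22
BMR = 1566.01 kcal/day

1566.01 kcal/day


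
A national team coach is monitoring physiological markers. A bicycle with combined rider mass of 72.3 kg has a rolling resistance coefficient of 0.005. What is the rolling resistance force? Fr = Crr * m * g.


Fr = 0.005 * 72.3 * 9.81
= 0.3615 * 9.81
= 3.546 N

3.546 N


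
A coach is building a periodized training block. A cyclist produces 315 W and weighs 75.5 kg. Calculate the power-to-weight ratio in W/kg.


P/W = power / mass
= 315 / 75.5
= 4.172 W/kg

4.172 W/kg


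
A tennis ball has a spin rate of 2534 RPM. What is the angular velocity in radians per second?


Convert RPM to rad/s: multiply by 2*pi and divide by 60
omega = 2534 * 2 * pi / 60
= 265.36 rad/s

265.36 rad/s


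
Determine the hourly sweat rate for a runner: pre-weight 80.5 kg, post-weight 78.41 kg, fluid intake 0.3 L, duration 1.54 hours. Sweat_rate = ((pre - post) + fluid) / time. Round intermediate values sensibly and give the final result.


Mass lost = 80.5 - 78.41 = 2.09 kg
Add fluid consumed: 2.09 + 0.3 = 2.39 L total sweat
Sweat rate = 2.39 / 1.54 = 1.552 L/h

1.552 L/h


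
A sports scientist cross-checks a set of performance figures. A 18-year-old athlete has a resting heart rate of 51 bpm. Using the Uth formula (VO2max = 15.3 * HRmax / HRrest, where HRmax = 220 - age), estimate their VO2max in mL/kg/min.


HRmax = 220 - 18 = 202 bpm
Ratio = HRmax / HRrest = 202 / 51 = 3.9608
VO2max = 15.3 * 3.9608 = 60.6 mL/kg/min

60.6 mL/kg/min


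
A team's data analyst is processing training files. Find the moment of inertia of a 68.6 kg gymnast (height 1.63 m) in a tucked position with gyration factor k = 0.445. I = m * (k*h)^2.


Radius of gyration = 0.445 * 1.63 = 0.72535 m
I = 68.6 * 0.72535^2
= 68.6 * 0.526133
= 36.093 kg*m^2

36.093 kg*m^2


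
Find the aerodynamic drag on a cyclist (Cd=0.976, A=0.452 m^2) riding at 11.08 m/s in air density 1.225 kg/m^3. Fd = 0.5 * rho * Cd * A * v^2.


Fd = 0.5 * 1.225 * 0.976 * 0.452 * 11.08^2
= 0.5 * 1.225 * 0.976 * 0.452 * 122.7664
= 33.172 N

33.172 N


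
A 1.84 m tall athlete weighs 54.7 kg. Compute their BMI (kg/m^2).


height^2 = 3.3856 m^2
BMI = 54.7 / 3.3856 = 16.16 kg/m^2

16.16 kg/m^2


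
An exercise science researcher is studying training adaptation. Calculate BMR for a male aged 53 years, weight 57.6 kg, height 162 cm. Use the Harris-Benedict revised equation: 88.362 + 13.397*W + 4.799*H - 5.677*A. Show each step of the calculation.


Substituting values:
W term = 13.397 * 57.6 = 771.6672
H term = 4.799 * 162 = 777.438
A term = 5.677 * 53 = 300.881
BMR = 1336.59 kcal/day

1336.59 kcal/day


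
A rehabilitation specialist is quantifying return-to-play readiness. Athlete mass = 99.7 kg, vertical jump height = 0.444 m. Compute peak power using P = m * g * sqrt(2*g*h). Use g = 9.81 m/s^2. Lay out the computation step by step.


sqrt(2 * 9.81 * 0.444) = sqrt(8.71128) = 2.951488 m/s
P = 99.7 * 9.81 * 2.951488
= 2886.72 W

2886.72 W


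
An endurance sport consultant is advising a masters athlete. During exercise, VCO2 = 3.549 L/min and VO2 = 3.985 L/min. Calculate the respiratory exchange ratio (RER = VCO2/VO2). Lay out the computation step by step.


RER = VCO2 / VO2
= 3.549 / 3.985
= 0.8906

0.8906


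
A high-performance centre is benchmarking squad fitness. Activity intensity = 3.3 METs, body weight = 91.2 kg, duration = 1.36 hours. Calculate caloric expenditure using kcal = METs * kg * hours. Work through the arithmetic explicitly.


kcal = 3.3 * 91.2 * 1.36
= 300.96 * 1.36
= 409.31 kcal

409.31 kcal


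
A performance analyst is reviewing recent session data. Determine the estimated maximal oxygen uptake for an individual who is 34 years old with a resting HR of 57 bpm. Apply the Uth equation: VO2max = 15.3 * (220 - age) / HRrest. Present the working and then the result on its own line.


HRmax = 220 - 34 = 186
VO2max = 15.3 * (186 / 57)
= 15.3 * 3.2632
= 49.93 mL/kg/min

49.93 mL/kg/min


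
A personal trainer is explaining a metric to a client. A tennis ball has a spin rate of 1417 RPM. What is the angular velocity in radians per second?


Convert RPM to rad/s: multiply by 2*pi and divide by 60
omega = 1417 * 2 * pi / 60
= 148.388 rad/s

148.388 rad/s


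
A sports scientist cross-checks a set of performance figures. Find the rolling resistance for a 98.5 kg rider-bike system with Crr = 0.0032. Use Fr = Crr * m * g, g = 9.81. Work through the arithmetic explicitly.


m * g = 98.5 * 9.81 = 966.285 N
Fr = 0.0032 * 966.285 = 3.092 N

3.092 N


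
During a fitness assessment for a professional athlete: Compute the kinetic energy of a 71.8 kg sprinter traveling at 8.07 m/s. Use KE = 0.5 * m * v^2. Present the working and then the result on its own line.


Velocity squared = 65.1249
KE = 0.5 * 71.8 * 65.1249 = 2337.98 J

2337.98 J


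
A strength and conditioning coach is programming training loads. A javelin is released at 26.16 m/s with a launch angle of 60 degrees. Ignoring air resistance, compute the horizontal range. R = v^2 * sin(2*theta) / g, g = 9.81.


Launch speed squared = 684.3456
sin(2 * 60 deg) = 0.866025
Range = 684.3456 * 0.866025 / 9.81
= 60.414 m

60.414 m


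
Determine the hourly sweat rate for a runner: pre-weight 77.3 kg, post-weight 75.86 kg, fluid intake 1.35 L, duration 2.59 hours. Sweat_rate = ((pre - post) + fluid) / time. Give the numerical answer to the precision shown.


Mass lost = 77.3 - 75.86 = 1.44 kg
Add fluid consumed: 1.44 + 1.35 = 2.79 L total sweat
Sweat rate = 2.79 / 2.59 = 1.077 L/h

1.077 L/h


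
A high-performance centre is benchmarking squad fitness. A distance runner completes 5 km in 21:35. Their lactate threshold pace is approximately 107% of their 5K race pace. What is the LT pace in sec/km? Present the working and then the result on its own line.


Convert to seconds: 21 min 35 s = 1295 s
Pace per km = 1295 / 5 = 259.0 s/km
LT pace = 259.0 * 1.07 = 277.13 s/km

277.13 s/km


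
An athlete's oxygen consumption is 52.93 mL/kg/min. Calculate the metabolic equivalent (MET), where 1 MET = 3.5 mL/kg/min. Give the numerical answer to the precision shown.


MET = VO2 / 3.5
= 52.93 / 3.5
= 15.12 METs

15.12 METs


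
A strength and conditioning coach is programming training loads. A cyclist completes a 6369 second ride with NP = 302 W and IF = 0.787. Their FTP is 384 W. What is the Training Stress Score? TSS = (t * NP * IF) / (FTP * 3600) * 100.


t * NP * IF = 6369 * 302 * 0.787 = 1513745.706
FTP * 3600 = 1382400
TSS = (1513745.706 / 1382400) * 100 = 109.5

109.5 TSS


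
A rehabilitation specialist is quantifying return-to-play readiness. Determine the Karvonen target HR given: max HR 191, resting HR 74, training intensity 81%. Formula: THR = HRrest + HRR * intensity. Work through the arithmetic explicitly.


HRR = HRmax - HRrest = 191 - 74 = 117
THR = 74 + 117 * 0.81
= 168.77 bpm

168.77 bpm


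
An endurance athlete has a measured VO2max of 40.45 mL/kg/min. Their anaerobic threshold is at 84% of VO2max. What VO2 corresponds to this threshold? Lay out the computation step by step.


Anaerobic threshold VO2 = VO2max * 84%
= 40.45 * 0.84
= 33.98 mL/kg/min

33.98 mL/kg/min


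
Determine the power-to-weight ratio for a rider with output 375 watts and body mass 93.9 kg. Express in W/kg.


P/W = 375 / 93.9 = 3.994 W/kg

3.994 W/kg


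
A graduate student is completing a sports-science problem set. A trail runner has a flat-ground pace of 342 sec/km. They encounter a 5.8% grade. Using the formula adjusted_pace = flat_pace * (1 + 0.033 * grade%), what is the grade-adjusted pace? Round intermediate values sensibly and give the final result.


Grade factor = 1 + 0.033 * 5.8 = 1.1914
Adjusted = 342 * 1.1914 = 407.46 sec/km

407.46 s/km


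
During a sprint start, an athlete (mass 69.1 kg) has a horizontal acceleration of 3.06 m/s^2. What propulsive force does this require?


Propulsive force = mass * acceleration
= 69.1 kg * 3.06 m/s^2
= 211.45 N

211.45 N


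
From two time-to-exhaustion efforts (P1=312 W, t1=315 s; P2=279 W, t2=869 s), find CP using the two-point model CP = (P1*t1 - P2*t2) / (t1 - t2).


Work in trial 1 = 98280 J
Work in trial 2 = 242451 J
Delta work = -144171 J
Delta time = -554 s
CP = -144171 / -554 = 260.24 W

260.24 W


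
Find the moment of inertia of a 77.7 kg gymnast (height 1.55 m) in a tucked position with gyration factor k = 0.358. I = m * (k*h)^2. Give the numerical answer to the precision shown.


Radius of gyration = 0.358 * 1.55 = 0.5549 m
I = 77.7 * 0.5549^2
= 77.7 * 0.307914
= 23.925 kg*m^2

23.925 kg*m^2


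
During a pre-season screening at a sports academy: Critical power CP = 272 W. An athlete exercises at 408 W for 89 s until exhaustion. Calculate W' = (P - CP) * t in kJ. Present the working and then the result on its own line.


P - CP = 408 - 272 = 136 W
W' = 136 * 89 = 12104 J
= 12104 / 1000 = 12.104 kJ

12.104 kJ


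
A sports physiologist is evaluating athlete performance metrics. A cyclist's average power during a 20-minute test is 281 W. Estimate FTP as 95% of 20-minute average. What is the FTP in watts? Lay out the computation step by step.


FTP = 20-min power * 0.95
= 281 * 0.95
= 266.95 W

266.95 W


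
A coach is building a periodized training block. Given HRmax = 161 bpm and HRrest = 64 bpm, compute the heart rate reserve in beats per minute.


Heart rate reserve = maximum HR minus resting HR
HRR = 161 - 64 = 97 bpm

97 bpm


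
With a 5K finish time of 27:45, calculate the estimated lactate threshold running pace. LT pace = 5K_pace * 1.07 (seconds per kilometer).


Race duration = 1665 s for 5 km
Average pace = 1665 / 5 = 333.0 s/km
LT pace = 333.0 * 1.07
= 356.31 s/km

356.31 s/km


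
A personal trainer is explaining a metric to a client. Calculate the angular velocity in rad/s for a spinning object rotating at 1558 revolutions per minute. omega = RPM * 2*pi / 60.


omega = RPM * 2*pi / 60
= 1558 * 6.28318531 / 60
= 163.153 rad/s

163.153 rad/s


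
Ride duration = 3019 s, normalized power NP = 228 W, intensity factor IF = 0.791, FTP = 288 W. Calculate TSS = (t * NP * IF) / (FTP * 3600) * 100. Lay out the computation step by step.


Numerator = 3019 * 228 * 0.791 = 544470.612
Denominator = 288 * 3600 = 1036800
TSS = 544470.612 / 1036800 * 100
= 52.51

52.51 TSS


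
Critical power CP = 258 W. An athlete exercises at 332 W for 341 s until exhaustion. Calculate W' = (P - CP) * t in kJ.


P - CP = 332 - 258 = 74 W
W' = 74 * 341 = 25234 J
= 25234 / 1000 = 25.234 kJ

25.234 kJ


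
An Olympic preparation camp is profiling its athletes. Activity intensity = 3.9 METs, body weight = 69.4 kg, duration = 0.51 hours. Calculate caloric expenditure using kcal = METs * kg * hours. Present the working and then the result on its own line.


kcal = 3.9 * 69.4 * 0.51
= 270.66 * 0.51
= 138.04 kcal

138.04 kcal


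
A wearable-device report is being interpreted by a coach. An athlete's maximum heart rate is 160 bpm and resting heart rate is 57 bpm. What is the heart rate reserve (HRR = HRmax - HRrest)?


HRR = HRmax - HRrest
= 160 - 57
= 103 bpm

103 bpm


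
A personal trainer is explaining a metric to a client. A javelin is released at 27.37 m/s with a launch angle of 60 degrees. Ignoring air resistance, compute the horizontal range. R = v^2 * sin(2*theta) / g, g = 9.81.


Launch speed squared = 749.1169
sin(2 * 60 deg) = 0.866025
Range = 749.1169 * 0.866025 / 9.81
= 66.132 m

66.132 m


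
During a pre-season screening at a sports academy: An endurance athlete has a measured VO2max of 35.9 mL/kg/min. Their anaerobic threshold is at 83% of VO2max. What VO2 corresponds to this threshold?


Anaerobic threshold VO2 = VO2max * 83%
= 35.9 * 0.83
= 29.8 mL/kg/min

29.8 mL/kg/min


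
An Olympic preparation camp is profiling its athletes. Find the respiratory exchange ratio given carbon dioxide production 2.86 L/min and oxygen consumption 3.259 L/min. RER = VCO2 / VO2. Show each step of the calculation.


VCO2 = 2.86 L/min
VO2 = 3.259 L/min
RER = 2.86 / 3.259 = 0.8776

0.8776


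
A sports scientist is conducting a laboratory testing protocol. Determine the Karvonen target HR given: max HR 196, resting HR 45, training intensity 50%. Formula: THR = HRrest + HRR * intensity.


HRR = HRmax - HRrest = 196 - 45 = 151
THR = 45 + 151 * 0.5
= 120.5 bpm

120.5 bpm


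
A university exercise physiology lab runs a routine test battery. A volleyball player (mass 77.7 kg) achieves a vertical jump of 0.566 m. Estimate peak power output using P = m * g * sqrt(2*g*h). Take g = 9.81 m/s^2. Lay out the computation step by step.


2 * g * h = 2 * 9.81 * 0.566 = 11.10492
sqrt(11.10492) = 3.332405 m/s
P = 77.7 * 9.81 * 3.332405 = 2540.08 W

2540.08 W


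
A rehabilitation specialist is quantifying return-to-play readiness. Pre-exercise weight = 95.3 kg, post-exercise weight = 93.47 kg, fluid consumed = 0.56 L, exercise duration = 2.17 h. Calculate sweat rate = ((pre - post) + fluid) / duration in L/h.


Weight loss = 95.3 - 93.47 = 1.83 kg (approx L)
Total sweat = 1.83 + 0.56 = 2.39 L
Sweat rate = 2.39 / 2.17 = 1.101 L/h

1.101 L/h


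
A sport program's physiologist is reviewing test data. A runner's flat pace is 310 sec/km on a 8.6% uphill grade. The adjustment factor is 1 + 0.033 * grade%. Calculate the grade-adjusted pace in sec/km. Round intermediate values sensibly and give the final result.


Factor = 1 + 0.033 * 8.6 = 1.2838
Adjusted pace = 310 * 1.2838
= 397.98 sec/km

397.98 s/km


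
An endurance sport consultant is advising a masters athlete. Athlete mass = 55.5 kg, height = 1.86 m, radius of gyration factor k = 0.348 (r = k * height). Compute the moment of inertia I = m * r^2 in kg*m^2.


r = k * height = 0.348 * 1.86 = 0.64728 m
r^2 = 0.64728^2 = 0.418971
I = 55.5 * 0.418971 = 23.253 kg*m^2

23.253 kg*m^2


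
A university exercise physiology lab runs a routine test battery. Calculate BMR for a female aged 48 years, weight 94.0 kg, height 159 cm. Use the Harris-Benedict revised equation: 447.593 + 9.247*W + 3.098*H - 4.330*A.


Substituting values:
W term = 9.247 * 94.0 = 869.218
H term = 3.098 * 159 = 492.582
A term = 4.330 * 48 = 207.84
BMR = 1601.55 kcal/day

1601.55 kcal/day


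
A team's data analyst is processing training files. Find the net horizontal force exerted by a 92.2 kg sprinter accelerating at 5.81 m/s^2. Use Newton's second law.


Newton's second law: F = m * a
F = 92.2 * 5.81 = 535.68 N

535.68 N


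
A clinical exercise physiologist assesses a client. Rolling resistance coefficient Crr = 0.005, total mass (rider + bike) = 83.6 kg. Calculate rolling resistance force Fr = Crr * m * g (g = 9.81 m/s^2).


Fr = Crr * m * g
= 0.005 * 83.6 * 9.81
= 4.101 N

4.101 N


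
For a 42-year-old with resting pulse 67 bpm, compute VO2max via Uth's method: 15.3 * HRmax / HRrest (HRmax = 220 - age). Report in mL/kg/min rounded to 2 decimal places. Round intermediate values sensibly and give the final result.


Step 1: HRmax = 220 - 42 = 178 bpm
Step 2: Ratio = 178 / 67 = 2.6567
Step 3: VO2max = 15.3 * 2.6567 = 40.65 mL/kg/min

40.65 mL/kg/min


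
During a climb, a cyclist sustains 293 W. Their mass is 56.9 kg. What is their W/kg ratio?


Power-to-weight = 293 W / 56.9 kg
= 5.149 W/kg

5.149 W/kg


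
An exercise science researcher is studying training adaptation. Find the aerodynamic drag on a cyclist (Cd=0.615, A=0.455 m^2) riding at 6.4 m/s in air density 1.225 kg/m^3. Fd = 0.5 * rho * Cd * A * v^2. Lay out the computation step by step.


Fd = 0.5 * 1.225 * 0.615 * 0.455 * 6.4^2
= 0.5 * 1.225 * 0.615 * 0.455 * 40.96
= 7.02 N

7.02 N


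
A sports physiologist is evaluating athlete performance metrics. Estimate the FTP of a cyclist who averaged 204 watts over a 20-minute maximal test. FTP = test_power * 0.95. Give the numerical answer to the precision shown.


FTP = 204 * 0.95 = 193.8 W

193.8 W


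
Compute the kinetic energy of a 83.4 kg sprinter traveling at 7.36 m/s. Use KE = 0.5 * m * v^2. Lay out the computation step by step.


Velocity squared = 54.1696
KE = 0.5 * 83.4 * 54.1696 = 2258.87 J

2258.87 J


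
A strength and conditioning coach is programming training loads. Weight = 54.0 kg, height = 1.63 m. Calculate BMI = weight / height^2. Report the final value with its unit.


height^2 = 1.63^2 = 2.6569
BMI = 54.0 / 2.6569 = 20.32 kg/m^2

20.32 kg/m^2


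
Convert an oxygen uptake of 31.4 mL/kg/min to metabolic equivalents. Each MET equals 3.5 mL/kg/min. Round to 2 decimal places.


One MET = 3.5 mL/kg/min
Number of METs = 31.4 / 3.5
= 8.97 METs

8.97 METs


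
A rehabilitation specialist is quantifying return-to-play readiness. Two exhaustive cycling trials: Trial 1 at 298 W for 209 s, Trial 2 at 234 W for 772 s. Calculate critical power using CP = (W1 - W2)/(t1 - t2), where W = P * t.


W1 = 298 * 209 = 62282 J
W2 = 234 * 772 = 180648 J
CP = (62282 - 180648) / (209 - 772)
= -118366 / -563
= 210.24 W

210.24 W


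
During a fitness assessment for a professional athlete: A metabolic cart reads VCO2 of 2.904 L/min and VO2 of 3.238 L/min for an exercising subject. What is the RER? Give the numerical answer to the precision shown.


RER = VCO2 / VO2 = 2.904 / 3.238 = 0.8968

0.8968


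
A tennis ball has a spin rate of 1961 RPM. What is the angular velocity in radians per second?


Convert RPM to rad/s: multiply by 2*pi and divide by 60
omega = 1961 * 2 * pi / 60
= 205.355 rad/s

205.355 rad/s


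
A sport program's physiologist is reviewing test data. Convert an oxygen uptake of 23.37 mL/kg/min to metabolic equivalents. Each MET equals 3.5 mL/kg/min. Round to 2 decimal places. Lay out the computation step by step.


One MET = 3.5 mL/kg/min
Number of METs = 23.37 / 3.5
= 6.68 METs

6.68 METs


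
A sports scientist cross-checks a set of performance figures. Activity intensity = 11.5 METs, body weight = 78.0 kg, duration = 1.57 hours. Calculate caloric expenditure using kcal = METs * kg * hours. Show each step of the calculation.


kcal = 11.5 * 78.0 * 1.57
= 897.0 * 1.57
= 1408.29 kcal

1408.29 kcal


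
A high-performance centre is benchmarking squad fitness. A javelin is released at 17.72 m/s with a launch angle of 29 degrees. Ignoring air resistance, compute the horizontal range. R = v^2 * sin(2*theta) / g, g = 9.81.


Launch speed squared = 313.9984
sin(2 * 29 deg) = 0.848048
Range = 313.9984 * 0.848048 / 9.81
= 27.144 m

27.144 m


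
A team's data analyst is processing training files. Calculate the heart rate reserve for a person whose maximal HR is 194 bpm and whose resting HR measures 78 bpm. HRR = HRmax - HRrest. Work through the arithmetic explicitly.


HRmax = 194 bpm
HRrest = 78 bpm
HRR = 194 - 78 = 116 bpm

116 bpm


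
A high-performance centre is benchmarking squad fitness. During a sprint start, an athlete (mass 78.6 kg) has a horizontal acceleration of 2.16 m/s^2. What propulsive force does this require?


Propulsive force = mass * acceleration
= 78.6 kg * 2.16 m/s^2
= 169.78 N

169.78 N


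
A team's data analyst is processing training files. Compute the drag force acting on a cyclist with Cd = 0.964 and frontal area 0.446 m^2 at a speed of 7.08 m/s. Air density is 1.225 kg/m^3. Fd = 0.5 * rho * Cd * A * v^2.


Step 1: v^2 = 50.1264
Step 2: Fd = 0.5 * 1.225 * 0.964 * 0.446 * 50.1264
= 13.2 N

13.2 N


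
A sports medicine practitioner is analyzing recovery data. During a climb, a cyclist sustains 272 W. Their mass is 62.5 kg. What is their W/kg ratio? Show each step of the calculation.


Power-to-weight = 272 W / 62.5 kg
= 4.352 W/kg

4.352 W/kg


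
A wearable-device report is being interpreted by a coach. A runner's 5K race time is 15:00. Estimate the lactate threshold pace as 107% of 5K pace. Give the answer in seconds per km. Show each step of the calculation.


Total race time = 15*60 + 0 = 900 seconds
5K pace = 900 / 5 = 180.0 sec/km
LT pace = 180.0 * 1.07 = 192.6 sec/km

192.6 s/km


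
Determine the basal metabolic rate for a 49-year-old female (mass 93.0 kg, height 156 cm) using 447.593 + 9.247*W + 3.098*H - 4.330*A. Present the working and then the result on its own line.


BMR = 447.593 + 9.247*93.0 + 3.098*156 - 4.330*49
= 1578.68 kcal/day

1578.68 kcal/day


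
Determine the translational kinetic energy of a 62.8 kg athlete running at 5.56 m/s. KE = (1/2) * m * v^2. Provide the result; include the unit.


KE = 0.5 * m * v^2
= 0.5 * 62.8 * 5.56^2
= 0.5 * 62.8 * 30.9136
= 970.69 J

970.69 J


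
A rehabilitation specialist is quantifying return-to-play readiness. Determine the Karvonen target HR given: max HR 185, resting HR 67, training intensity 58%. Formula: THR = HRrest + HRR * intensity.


HRR = HRmax - HRrest = 185 - 67 = 118
THR = 67 + 118 * 0.58
= 135.44 bpm

135.44 bpm


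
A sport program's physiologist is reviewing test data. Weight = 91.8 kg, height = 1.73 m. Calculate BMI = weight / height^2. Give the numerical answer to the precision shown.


height^2 = 1.73^2 = 2.9929
BMI = 91.8 / 2.9929 = 30.67 kg/m^2

30.67 kg/m^2


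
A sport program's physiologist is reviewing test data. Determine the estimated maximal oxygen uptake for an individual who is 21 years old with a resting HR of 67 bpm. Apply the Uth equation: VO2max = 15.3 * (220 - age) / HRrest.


HRmax = 220 - 21 = 199
VO2max = 15.3 * (199 / 67)
= 15.3 * 2.9701
= 45.44 mL/kg/min

45.44 mL/kg/min


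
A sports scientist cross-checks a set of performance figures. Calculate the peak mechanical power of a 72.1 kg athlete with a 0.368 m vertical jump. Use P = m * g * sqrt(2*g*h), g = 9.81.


First, sqrt(2gh) = sqrt(2 * 9.81 * 0.368)
= sqrt(7.22016) = 2.687036 m/s
Power = 72.1 * 9.81 * 2.687036 = 1900.54 W

1900.54 W


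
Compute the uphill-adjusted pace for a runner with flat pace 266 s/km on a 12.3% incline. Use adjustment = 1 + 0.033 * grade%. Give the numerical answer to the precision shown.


Adjustment factor = 1 + 0.033 * 12.3 = 1.4059
Grade-adjusted pace = 266 * 1.4059 = 373.97 s/km

373.97 s/km


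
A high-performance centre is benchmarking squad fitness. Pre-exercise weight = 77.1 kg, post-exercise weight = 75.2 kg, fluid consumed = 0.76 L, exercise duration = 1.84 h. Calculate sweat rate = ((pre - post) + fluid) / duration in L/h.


Weight loss = 77.1 - 75.2 = 1.9 kg (approx L)
Total sweat = 1.9 + 0.76 = 2.66 L
Sweat rate = 2.66 / 1.84 = 1.446 L/h

1.446 L/h


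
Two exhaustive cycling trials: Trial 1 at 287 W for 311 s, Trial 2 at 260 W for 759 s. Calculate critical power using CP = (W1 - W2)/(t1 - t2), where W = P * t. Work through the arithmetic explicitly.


W1 = 287 * 311 = 89257 J
W2 = 260 * 759 = 197340 J
CP = (89257 - 197340) / (311 - 759)
= -108083 / -448
= 241.26 W

241.26 W


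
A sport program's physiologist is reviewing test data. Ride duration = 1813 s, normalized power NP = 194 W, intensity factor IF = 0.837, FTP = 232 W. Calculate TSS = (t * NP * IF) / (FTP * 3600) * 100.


Numerator = 1813 * 194 * 0.837 = 294391.314
Denominator = 232 * 3600 = 835200
TSS = 294391.314 / 835200 * 100
= 35.25

35.25 TSS


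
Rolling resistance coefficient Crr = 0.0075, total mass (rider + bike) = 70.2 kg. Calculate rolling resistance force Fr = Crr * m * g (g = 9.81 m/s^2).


Fr = Crr * m * g
= 0.0075 * 70.2 * 9.81
= 5.165 N

5.165 N


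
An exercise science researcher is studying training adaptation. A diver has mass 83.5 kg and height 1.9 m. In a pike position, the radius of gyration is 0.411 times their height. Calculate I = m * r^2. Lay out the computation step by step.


r = 0.411 * 1.9 = 0.7809 m
I = m * r^2 = 83.5 * 0.609805 = 50.919 kg*m^2

50.919 kg*m^2


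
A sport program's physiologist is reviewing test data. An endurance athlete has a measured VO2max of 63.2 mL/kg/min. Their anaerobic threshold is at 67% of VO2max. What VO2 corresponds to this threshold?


Anaerobic threshold VO2 = VO2max * 67%
= 63.2 * 0.67
= 42.34 mL/kg/min

42.34 mL/kg/min


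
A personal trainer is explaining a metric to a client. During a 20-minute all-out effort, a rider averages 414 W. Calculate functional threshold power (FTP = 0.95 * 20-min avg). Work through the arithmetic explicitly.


FTP = 0.95 * 414
= 393.3 W

393.3 W


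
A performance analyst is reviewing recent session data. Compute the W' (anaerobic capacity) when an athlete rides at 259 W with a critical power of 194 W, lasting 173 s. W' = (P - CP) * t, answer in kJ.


Above-CP power = 65 W
Duration = 173 s
W' = 65 * 173 = 11245 J
Convert: 11245 / 1000 = 11.245 kJ

11.245 kJ


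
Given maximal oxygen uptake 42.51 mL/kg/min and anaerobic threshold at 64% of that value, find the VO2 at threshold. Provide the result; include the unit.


Percentage as decimal = 0.64
VO2 at AT = 42.51 * 0.64 = 27.21 mL/kg/min

27.21 mL/kg/min


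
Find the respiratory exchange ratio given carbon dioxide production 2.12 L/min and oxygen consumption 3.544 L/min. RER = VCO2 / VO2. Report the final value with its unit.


VCO2 = 2.12 L/min
VO2 = 3.544 L/min
RER = 2.12 / 3.544 = 0.5982

0.5982


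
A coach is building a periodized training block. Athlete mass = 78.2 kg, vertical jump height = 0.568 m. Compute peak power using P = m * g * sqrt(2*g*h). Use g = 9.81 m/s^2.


sqrt(2 * 9.81 * 0.568) = sqrt(11.14416) = 3.338287 m/s
P = 78.2 * 9.81 * 3.338287
= 2560.94 W

2560.94 W


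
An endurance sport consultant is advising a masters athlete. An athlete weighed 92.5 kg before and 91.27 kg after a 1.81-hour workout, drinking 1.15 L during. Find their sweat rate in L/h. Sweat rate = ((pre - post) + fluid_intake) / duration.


Body mass change = 1.23 kg
Total sweat loss = 1.23 + 1.15 = 2.38 L
Rate = 2.38 / 1.81 = 1.315 L/h

1.315 L/h


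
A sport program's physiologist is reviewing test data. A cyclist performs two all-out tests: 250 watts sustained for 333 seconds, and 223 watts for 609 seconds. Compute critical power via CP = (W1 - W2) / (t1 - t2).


W1 = P1 * t1 = 250 * 333 = 83250 J
W2 = P2 * t2 = 223 * 609 = 135807 J
CP = (83250 - 135807) / (333 - 609)
= 190.42 W

190.42 W


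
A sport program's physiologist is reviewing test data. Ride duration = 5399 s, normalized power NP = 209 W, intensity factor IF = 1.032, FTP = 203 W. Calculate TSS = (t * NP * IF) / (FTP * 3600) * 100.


Numerator = 5399 * 209 * 1.032 = 1164499.512
Denominator = 203 * 3600 = 730800
TSS = 1164499.512 / 730800 * 100
= 159.35

159.35 TSS


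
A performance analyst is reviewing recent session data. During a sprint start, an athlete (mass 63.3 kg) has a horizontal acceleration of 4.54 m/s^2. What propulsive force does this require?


Propulsive force = mass * acceleration
= 63.3 kg * 4.54 m/s^2
= 287.38 N

287.38 N


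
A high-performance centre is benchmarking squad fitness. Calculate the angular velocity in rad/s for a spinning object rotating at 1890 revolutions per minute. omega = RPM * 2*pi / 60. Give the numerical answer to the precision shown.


omega = RPM * 2*pi / 60
= 1890 * 6.28318531 / 60
= 197.92 rad/s

197.92 rad/s


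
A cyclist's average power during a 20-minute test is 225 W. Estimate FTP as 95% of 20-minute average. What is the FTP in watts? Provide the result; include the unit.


FTP = 20-min power * 0.95
= 225 * 0.95
= 213.75 W

213.75 W


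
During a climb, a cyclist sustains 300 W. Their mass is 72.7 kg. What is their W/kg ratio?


Power-to-weight = 300 W / 72.7 kg
= 4.127 W/kg

4.127 W/kg


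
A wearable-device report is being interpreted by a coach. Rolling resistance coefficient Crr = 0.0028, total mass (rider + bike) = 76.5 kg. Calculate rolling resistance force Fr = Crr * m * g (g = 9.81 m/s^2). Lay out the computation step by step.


Fr = Crr * m * g
= 0.0028 * 76.5 * 9.81
= 2.101 N

2.101 N


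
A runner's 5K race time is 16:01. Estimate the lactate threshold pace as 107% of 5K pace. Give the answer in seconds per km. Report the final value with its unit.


Total race time = 16*60 + 1 = 961 seconds
5K pace = 961 / 5 = 192.2 sec/km
LT pace = 192.2 * 1.07 = 205.65 sec/km

205.65 s/km


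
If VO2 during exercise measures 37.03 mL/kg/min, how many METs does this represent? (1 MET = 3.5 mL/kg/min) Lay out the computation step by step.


METs = VO2 / 3.5 = 37.03 / 3.5 = 10.58

10.58 METs


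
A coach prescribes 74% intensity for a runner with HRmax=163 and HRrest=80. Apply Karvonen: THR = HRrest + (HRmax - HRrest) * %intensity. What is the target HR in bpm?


Heart rate reserve = 163 - 80 = 83
Intensity fraction = 74 / 100 = 0.74
THR = 80 + 83 * 0.74 = 141.42 bpm

141.42 bpm


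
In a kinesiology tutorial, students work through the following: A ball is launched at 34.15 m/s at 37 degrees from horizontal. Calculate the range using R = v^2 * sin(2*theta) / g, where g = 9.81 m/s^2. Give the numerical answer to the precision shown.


sin(2 * 37) = sin(74) = 0.961262
v^2 = 34.15^2 = 1166.2225
R = 1166.2225 * 0.961262 / 9.81
= 114.276 m

114.276 m


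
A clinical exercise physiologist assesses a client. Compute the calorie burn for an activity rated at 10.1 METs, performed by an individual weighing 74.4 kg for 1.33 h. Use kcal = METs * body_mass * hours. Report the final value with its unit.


Product of METs and mass = 10.1 * 74.4 = 751.44
Total kcal = 751.44 * 1.33 = 999.42 kcal

999.42 kcal


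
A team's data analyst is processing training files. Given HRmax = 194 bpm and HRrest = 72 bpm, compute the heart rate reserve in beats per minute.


Heart rate reserve = maximum HR minus resting HR
HRR = 194 - 72 = 122 bpm

122 bpm


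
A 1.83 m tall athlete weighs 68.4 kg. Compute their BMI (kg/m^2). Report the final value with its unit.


height^2 = 3.3489 m^2
BMI = 68.4 / 3.3489 = 20.42 kg/m^2

20.42 kg/m^2


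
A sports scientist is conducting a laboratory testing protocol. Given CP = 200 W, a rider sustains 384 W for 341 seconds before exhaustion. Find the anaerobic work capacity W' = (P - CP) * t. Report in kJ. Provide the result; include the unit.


Excess power = 384 - 200 = 184 W
Work above CP = 184 * 341 = 62744 J
W' = 62.744 kJ

62.744 kJ


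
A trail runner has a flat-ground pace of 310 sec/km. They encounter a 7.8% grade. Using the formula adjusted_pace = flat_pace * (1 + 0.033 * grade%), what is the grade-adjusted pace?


Grade factor = 1 + 0.033 * 7.8 = 1.2574
Adjusted = 310 * 1.2574 = 389.79 sec/km

389.79 s/km


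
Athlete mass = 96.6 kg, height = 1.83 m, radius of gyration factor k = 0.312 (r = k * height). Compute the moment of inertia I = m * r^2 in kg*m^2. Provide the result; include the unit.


r = k * height = 0.312 * 1.83 = 0.57096 m
r^2 = 0.57096^2 = 0.325995
I = 96.6 * 0.325995 = 31.491 kg*m^2

31.491 kg*m^2


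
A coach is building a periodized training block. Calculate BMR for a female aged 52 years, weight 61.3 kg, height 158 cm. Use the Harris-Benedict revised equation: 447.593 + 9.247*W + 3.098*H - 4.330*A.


Substituting values:
W term = 9.247 * 61.3 = 566.8411
H term = 3.098 * 158 = 489.484
A term = 4.330 * 52 = 225.16
BMR = 1278.76 kcal/day

1278.76 kcal/day


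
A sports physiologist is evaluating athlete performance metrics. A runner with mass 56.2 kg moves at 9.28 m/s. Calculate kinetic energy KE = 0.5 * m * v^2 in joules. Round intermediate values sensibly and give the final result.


v^2 = 9.28^2 = 86.1184
KE = 0.5 * 56.2 * 86.1184
= 2419.93 J

2419.93 J


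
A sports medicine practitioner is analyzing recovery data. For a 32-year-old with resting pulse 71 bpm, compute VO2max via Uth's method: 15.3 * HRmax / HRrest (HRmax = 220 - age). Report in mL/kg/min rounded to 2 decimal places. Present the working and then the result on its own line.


Step 1: HRmax = 220 - 32 = 188 bpm
Step 2: Ratio = 188 / 71 = 2.6479
Step 3: VO2max = 15.3 * 2.6479 = 40.51 mL/kg/min

40.51 mL/kg/min
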